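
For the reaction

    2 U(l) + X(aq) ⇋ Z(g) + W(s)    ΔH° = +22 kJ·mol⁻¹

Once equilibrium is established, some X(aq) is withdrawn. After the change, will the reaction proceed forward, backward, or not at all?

left

Removing X (aq), a reactant, drives the reaction to the left.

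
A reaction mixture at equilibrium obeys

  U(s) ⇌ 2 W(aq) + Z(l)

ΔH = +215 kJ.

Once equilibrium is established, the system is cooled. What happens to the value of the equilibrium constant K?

K depends on temperature via the van 't Hoff relation. The forward reaction is endothermic, so lowering T decreases K.

decreases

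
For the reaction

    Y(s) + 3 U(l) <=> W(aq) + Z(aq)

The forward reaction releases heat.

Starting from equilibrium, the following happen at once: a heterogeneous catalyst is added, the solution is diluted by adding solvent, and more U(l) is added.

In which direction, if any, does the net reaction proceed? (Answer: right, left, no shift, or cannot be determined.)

right

A catalyst speeds both forward and reverse rates equally; it changes neither Q nor K — no shift from this change.
Dilution lowers every aqueous concentration by the same factor. Δn_aq = 2 − 0 = +2, so the system shifts toward the side with more dissolved moles — to the right.
U is a pure liquid; its activity is 1 regardless of amount, so Q is unaffected — no shift from this change.
Only the nonzero effect(s) matter; the net shift is to the right.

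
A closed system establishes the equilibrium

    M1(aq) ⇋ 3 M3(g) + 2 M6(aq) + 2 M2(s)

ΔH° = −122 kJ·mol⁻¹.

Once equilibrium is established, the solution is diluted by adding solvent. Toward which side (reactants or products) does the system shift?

Dilution lowers every aqueous concentration by the same factor. Δn_aq = 2 − 1 = +1, so the system shifts toward the side with more dissolved moles — to the right.

right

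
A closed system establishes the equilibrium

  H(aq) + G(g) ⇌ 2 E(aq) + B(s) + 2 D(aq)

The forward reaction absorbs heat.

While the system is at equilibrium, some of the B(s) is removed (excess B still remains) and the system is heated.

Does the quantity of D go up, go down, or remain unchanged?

B is a pure solid; its activity is 1 regardless of amount, so Q is unaffected — no shift from this change.
The forward reaction is endothermic. Raising T favours the endothermic direction — shift to the right.
The net shift is to the right. D is a product, so its amount increases.

increases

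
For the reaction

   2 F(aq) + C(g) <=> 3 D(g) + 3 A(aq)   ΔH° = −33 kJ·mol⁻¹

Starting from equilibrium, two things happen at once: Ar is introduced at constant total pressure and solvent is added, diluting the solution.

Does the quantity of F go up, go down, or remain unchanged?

Adding inert gas at constant total pressure expands the volume and lowers every reacting partial pressure. With Δn_gas = 3 − 1 = +2, Q moves away from K toward the side with fewer gas moles, so the system shifts toward the side with more gas moles — to the right.
Dilution lowers every aqueous concentration by the same factor. Δn_aq = 3 − 2 = +1, so the system shifts toward the side with more dissolved moles — to the right.
The net shift is to the right. F is a reactant, so its amount decreases.

decreases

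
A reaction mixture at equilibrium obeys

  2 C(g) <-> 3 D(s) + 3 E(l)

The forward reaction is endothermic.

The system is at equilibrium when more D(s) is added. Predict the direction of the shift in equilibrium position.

D is a pure solid; its activity is 1 regardless of amount, so Q is unaffected — no shift from this change.

no shift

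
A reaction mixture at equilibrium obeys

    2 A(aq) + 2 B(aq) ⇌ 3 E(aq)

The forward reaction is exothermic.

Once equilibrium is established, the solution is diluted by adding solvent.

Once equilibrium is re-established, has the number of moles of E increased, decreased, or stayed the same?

decreases

Dilution lowers every aqueous concentration by the same factor. Δn_aq = 3 − 4 = -1, so the system shifts toward the side with more dissolved moles — to the left.
The net shift is to the left. E is a product, so its amount decreases.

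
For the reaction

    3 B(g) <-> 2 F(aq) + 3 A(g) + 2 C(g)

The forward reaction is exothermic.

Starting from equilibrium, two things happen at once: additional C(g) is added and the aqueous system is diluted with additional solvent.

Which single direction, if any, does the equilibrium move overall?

cannot be determined

Adding C (g), a product, drives the reaction to the left.
Dilution lowers every aqueous concentration by the same factor. Δn_aq = 2 − 0 = +2, so the system shifts toward the side with more dissolved moles — to the right.
The individual effects push in opposite directions; without quantitative information the net direction cannot be determined.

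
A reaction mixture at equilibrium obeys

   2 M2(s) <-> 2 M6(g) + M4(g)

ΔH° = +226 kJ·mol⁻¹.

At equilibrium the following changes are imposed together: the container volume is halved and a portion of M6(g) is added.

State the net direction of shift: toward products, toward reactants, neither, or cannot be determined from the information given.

Gas moles: reactants 0, products 3 (Δn_gas = +3). Compression shifts the system toward the side with fewer moles of gas — to the left.
Adding M6 (g), a product, drives the reaction to the left.
All effects act in the same direction — net shift to the left.

left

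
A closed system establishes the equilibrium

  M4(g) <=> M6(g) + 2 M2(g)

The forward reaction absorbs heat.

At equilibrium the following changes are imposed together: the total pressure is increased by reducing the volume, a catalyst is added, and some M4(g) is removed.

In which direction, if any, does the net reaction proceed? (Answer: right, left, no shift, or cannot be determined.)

Gas moles: reactants 1, products 3 (Δn_gas = +2). Compression shifts the system toward the side with fewer moles of gas — to the left.
A catalyst speeds both forward and reverse rates equally; it changes neither Q nor K — no shift from this change.
Removing M4 (g), a reactant, drives the reaction to the left.
Only the nonzero effect(s) matter; the net shift is to the left.

left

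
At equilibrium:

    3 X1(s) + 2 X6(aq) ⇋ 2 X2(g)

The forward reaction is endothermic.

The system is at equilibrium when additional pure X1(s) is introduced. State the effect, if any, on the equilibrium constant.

The equilibrium constant depends only on temperature. This perturbation changes neither the position of equilibrium nor K.

unchanged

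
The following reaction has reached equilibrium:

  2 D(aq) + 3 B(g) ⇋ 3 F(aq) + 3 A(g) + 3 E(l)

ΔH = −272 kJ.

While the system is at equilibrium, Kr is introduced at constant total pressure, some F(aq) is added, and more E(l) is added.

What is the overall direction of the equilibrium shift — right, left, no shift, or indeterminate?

Adding inert gas at constant total pressure expands the volume, scaling every reacting partial pressure by the same factor. Δn_gas = 3 − 3 = 0, so Q is unchanged — no shift.
Adding F (aq), a product, drives the reaction to the left.
E is a pure liquid; its activity is 1 regardless of amount, so Q is unaffected — no shift from this change.
Only the nonzero effect(s) matter; the net shift is to the left.

left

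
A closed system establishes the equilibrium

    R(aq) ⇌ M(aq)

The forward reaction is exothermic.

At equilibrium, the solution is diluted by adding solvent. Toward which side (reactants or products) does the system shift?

Dilution scales every aqueous concentration by the same factor. Δn_aq = 1 − 1 = 0, so Q is unchanged — no shift.

no shift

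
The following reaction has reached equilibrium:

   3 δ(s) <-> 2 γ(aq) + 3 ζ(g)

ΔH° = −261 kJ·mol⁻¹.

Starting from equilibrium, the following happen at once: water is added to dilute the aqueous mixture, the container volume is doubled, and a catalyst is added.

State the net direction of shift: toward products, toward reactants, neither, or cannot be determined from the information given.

Dilution lowers every aqueous concentration by the same factor. Δn_aq = 2 − 0 = +2, so the system shifts toward the side with more dissolved moles — to the right.
Gas moles: reactants 0, products 3 (Δn_gas = +3). Expansion shifts the system toward the side with more moles of gas — to the right.
A catalyst speeds both forward and reverse rates equally; it changes neither Q nor K — no shift from this change.
Only the nonzero effect(s) matter; the net shift is to the right.

right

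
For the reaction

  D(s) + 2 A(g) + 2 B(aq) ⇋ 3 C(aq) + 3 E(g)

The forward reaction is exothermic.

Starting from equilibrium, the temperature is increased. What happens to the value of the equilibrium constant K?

decreases

K depends on temperature via the van 't Hoff relation. The forward reaction is exothermic, so raising T decreases K.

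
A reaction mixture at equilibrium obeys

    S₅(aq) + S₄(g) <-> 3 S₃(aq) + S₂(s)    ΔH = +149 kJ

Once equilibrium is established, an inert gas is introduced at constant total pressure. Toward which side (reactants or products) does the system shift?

Adding inert gas at constant total pressure expands the volume and lowers every reacting partial pressure. With Δn_gas = 0 − 1 = -1, Q moves away from K toward the side with fewer gas moles, so the system shifts toward the side with more gas moles — to the left.

left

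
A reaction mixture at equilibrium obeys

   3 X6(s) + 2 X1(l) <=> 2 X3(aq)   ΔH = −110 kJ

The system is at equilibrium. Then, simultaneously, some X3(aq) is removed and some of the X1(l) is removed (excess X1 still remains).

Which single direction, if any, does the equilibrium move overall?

right

Removing X3 (aq), a product, drives the reaction to the right.
X1 is a pure liquid; its activity is 1 regardless of amount, so Q is unaffected — no shift from this change.
Only the nonzero effect(s) matter; the net shift is to the right.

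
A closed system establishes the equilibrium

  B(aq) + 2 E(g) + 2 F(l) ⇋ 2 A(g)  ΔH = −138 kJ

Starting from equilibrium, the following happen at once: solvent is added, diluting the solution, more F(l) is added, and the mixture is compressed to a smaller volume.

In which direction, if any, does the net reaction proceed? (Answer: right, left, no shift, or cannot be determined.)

left

Dilution lowers every aqueous concentration by the same factor. Δn_aq = 0 − 1 = -1, so the system shifts toward the side with more dissolved moles — to the left.
F is a pure liquid; its activity is 1 regardless of amount, so Q is unaffected — no shift from this change.
Gas moles: reactants 2, products 2. Δn_gas = 0, so a volume change leaves Q equal to K — no shift from this change.
Only the nonzero effect(s) matter; the net shift is to the left.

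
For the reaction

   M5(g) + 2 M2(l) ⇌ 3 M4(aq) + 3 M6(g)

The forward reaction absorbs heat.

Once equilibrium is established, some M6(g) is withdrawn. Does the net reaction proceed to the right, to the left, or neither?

right

Removing M6 (g), a product, drives the reaction to the right.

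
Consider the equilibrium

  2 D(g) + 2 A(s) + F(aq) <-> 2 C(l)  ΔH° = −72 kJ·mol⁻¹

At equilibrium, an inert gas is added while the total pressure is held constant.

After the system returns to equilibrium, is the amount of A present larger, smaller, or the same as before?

Adding inert gas at constant total pressure expands the volume and lowers every reacting partial pressure. With Δn_gas = 0 − 2 = -2, Q moves away from K toward the side with fewer gas moles, so the system shifts toward the side with more gas moles — to the left.
The net shift is to the left. A is a reactant, so its amount increases.

increases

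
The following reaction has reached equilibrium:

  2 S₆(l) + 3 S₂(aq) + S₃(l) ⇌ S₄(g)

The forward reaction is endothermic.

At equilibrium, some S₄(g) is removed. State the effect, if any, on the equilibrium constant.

unchanged

The equilibrium constant depends only on temperature. This perturbation may move the position of equilibrium, but since T is unchanged, K itself is unchanged.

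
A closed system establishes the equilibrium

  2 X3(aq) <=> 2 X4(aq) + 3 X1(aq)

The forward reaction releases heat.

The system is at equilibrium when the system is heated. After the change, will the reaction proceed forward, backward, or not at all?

left

The forward reaction is exothermic. Raising T favours the endothermic direction — shift to the left.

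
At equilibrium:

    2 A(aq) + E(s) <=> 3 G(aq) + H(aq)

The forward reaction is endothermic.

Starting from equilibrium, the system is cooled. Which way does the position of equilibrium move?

The forward reaction is endothermic. Lowering T favours the exothermic direction — shift to the left.

left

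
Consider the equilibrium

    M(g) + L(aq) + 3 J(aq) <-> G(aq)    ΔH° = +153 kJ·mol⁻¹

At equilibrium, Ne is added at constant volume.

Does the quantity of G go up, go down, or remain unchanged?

At constant volume, adding an inert gas leaves every reacting species' partial pressure unchanged, so Q is unchanged — no shift from this change.
No net shift occurs, so the amount of G is unchanged.

unchanged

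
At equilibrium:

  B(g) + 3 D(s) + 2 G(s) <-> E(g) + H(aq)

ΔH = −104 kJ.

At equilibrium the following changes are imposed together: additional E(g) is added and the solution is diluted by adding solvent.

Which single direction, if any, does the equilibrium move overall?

Adding E (g), a product, drives the reaction to the left.
Dilution lowers every aqueous concentration by the same factor. Δn_aq = 1 − 0 = +1, so the system shifts toward the side with more dissolved moles — to the right.
The individual effects push in opposite directions; without quantitative information the net direction cannot be determined.

cannot be determined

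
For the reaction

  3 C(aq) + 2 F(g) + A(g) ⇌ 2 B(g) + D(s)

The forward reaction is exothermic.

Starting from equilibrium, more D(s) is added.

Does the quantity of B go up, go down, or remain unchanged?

D is a pure solid; its activity is 1 regardless of amount, so Q is unaffected — no shift from this change.
No net shift occurs, so the amount of B is unchanged.

unchanged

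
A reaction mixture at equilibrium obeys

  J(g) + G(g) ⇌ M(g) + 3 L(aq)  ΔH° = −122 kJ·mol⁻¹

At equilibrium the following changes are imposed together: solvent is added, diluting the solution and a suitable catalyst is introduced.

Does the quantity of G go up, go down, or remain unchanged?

Dilution lowers every aqueous concentration by the same factor. Δn_aq = 3 − 0 = +3, so the system shifts toward the side with more dissolved moles — to the right.
A catalyst speeds both forward and reverse rates equally; it changes neither Q nor K — no shift from this change.
The net shift is to the right. G is a reactant, so its amount decreases.

decreases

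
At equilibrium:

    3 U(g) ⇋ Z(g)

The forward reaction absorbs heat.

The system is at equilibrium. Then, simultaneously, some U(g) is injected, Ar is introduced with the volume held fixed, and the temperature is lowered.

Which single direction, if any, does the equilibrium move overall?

cannot be determined

Adding U (g), a reactant, drives the reaction to the right.
At constant volume, adding an inert gas leaves every reacting species' partial pressure unchanged, so Q is unchanged — no shift from this change.
The forward reaction is endothermic. Lowering T favours the exothermic direction — shift to the left.
The individual effects push in opposite directions; without quantitative information the net direction cannot be determined.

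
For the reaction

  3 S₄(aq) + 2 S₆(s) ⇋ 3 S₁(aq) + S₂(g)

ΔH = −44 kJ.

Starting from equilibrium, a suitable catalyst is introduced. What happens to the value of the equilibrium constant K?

unchanged

The equilibrium constant depends only on temperature. This perturbation changes neither the position of equilibrium nor K.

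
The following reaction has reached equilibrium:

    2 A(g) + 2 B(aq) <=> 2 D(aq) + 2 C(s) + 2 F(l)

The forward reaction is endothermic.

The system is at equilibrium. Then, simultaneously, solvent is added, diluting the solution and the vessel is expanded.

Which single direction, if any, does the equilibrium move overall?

Dilution scales every aqueous concentration by the same factor. Δn_aq = 2 − 2 = 0, so Q is unchanged — no shift.
Gas moles: reactants 2, products 0 (Δn_gas = -2). Expansion shifts the system toward the side with more moles of gas — to the left.
Only the nonzero effect(s) matter; the net shift is to the left.

left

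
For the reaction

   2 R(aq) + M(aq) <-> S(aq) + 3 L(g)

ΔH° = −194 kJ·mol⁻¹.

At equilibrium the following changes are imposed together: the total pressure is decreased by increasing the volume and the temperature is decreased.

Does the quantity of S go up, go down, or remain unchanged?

increases

Gas moles: reactants 0, products 3 (Δn_gas = +3). Expansion shifts the system toward the side with more moles of gas — to the right.
The forward reaction is exothermic. Lowering T favours the exothermic direction — shift to the right.
The net shift is to the right. S is a product, so its amount increases.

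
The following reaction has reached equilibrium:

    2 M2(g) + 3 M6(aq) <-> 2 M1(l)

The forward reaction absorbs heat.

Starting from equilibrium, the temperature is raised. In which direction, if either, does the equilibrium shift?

right

The forward reaction is endothermic. Raising T favours the endothermic direction — shift to the right.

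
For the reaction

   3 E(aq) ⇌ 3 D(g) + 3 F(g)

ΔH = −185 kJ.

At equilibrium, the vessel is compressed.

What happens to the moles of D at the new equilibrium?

Gas moles: reactants 0, products 6 (Δn_gas = +6). Compression shifts the system toward the side with fewer moles of gas — to the left.
The net shift is to the left. D is a product, so its amount decreases.

decreases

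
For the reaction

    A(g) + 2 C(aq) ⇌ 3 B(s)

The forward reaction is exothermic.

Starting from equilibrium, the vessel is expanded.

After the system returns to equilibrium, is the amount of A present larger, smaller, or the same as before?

increases

Gas moles: reactants 1, products 0 (Δn_gas = -1). Expansion shifts the system toward the side with more moles of gas — to the left.
The net shift is to the left. A is a reactant, so its amount increases.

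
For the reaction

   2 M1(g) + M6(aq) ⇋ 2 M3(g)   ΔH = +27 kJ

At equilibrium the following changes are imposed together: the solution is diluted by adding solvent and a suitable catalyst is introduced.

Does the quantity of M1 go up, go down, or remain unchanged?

Dilution lowers every aqueous concentration by the same factor. Δn_aq = 0 − 1 = -1, so the system shifts toward the side with more dissolved moles — to the left.
A catalyst speeds both forward and reverse rates equally; it changes neither Q nor K — no shift from this change.
The net shift is to the left. M1 is a reactant, so its amount increases.

increases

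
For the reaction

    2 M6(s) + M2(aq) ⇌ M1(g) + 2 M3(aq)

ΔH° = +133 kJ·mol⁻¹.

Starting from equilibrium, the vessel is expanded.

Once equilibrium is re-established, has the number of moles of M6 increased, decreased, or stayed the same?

Gas moles: reactants 0, products 1 (Δn_gas = +1). Expansion shifts the system toward the side with more moles of gas — to the right.
The net shift is to the right. M6 is a reactant, so its amount decreases.

decreases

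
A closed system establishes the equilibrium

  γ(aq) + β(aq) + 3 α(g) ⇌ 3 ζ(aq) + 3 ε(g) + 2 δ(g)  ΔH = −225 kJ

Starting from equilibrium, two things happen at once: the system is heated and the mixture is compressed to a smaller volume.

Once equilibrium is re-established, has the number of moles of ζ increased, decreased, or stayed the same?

The forward reaction is exothermic. Raising T favours the endothermic direction — shift to the left.
Gas moles: reactants 3, products 5 (Δn_gas = +2). Compression shifts the system toward the side with fewer moles of gas — to the left.
The net shift is to the left. ζ is a product, so its amount decreases.

decreases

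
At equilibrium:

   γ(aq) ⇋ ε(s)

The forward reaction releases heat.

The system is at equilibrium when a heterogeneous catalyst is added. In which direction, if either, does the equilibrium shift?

no shift

A catalyst speeds both forward and reverse rates equally; it changes neither Q nor K — no shift from this change.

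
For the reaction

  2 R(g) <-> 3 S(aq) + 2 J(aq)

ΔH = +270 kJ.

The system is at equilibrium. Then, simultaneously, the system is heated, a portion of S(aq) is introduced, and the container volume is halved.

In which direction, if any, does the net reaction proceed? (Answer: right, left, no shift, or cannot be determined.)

The forward reaction is endothermic. Raising T favours the endothermic direction — shift to the right.
Adding S (aq), a product, drives the reaction to the left.
Gas moles: reactants 2, products 0 (Δn_gas = -2). Compression shifts the system toward the side with fewer moles of gas — to the right.
The individual effects push in opposite directions; without quantitative information the net direction cannot be determined.

cannot be determined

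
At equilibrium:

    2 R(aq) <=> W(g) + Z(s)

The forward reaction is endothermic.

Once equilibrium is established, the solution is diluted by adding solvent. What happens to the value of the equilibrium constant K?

The equilibrium constant depends only on temperature. This perturbation may move the position of equilibrium, but since T is unchanged, K itself is unchanged.

unchanged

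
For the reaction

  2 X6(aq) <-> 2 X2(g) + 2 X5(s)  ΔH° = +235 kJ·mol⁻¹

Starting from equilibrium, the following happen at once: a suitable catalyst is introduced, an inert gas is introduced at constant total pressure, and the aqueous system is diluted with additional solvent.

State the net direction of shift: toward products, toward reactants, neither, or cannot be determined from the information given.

cannot be determined

A catalyst speeds both forward and reverse rates equally; it changes neither Q nor K — no shift from this change.
Adding inert gas at constant total pressure expands the volume and lowers every reacting partial pressure. With Δn_gas = 2 − 0 = +2, Q moves away from K toward the side with fewer gas moles, so the system shifts toward the side with more gas moles — to the right.
Dilution lowers every aqueous concentration by the same factor. Δn_aq = 0 − 2 = -2, so the system shifts toward the side with more dissolved moles — to the left.
The individual effects push in opposite directions; without quantitative information the net direction cannot be determined.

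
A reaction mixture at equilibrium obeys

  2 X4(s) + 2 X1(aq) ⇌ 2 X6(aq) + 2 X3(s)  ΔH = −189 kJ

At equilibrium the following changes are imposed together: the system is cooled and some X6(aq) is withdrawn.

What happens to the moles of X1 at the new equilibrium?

The forward reaction is exothermic. Lowering T favours the exothermic direction — shift to the right.
Removing X6 (aq), a product, drives the reaction to the right.
The net shift is to the right. X1 is a reactant, so its amount decreases.

decreases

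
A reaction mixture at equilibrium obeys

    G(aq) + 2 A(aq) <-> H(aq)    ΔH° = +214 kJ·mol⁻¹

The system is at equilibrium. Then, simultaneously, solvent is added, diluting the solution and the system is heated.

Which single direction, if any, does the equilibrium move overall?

cannot be determined

Dilution lowers every aqueous concentration by the same factor. Δn_aq = 1 − 3 = -2, so the system shifts toward the side with more dissolved moles — to the left.
The forward reaction is endothermic. Raising T favours the endothermic direction — shift to the right.
The individual effects push in opposite directions; without quantitative information the net direction cannot be determined.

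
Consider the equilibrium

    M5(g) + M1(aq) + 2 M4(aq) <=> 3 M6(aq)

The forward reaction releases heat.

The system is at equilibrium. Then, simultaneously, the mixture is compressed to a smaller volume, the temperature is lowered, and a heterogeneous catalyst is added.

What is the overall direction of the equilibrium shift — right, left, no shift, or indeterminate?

Gas moles: reactants 1, products 0 (Δn_gas = -1). Compression shifts the system toward the side with fewer moles of gas — to the right.
The forward reaction is exothermic. Lowering T favours the exothermic direction — shift to the right.
A catalyst speeds both forward and reverse rates equally; it changes neither Q nor K — no shift from this change.
Only the nonzero effect(s) matter; the net shift is to the right.

right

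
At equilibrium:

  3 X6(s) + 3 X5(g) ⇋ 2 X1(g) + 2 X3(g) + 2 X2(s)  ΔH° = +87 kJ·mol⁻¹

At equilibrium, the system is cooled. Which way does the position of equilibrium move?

left

The forward reaction is endothermic. Lowering T favours the exothermic direction — shift to the left.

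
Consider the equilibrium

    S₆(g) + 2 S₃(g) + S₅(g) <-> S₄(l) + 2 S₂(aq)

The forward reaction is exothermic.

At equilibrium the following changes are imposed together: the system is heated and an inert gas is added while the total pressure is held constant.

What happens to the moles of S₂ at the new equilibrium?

decreases

The forward reaction is exothermic. Raising T favours the endothermic direction — shift to the left.
Adding inert gas at constant total pressure expands the volume and lowers every reacting partial pressure. With Δn_gas = 0 − 4 = -4, Q moves away from K toward the side with fewer gas moles, so the system shifts toward the side with more gas moles — to the left.
The net shift is to the left. S₂ is a product, so its amount decreases.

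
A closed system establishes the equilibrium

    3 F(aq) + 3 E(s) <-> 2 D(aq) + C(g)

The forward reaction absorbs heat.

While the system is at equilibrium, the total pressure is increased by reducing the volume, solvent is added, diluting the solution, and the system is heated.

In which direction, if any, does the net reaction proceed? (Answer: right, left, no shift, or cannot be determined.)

cannot be determined

Gas moles: reactants 0, products 1 (Δn_gas = +1). Compression shifts the system toward the side with fewer moles of gas — to the left.
Dilution lowers every aqueous concentration by the same factor. Δn_aq = 2 − 3 = -1, so the system shifts toward the side with more dissolved moles — to the left.
The forward reaction is endothermic. Raising T favours the endothermic direction — shift to the right.
The individual effects push in opposite directions; without quantitative information the net direction cannot be determined.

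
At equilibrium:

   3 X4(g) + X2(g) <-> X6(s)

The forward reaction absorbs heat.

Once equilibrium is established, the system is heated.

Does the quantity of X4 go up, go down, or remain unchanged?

The forward reaction is endothermic. Raising T favours the endothermic direction — shift to the right.
The net shift is to the right. X4 is a reactant, so its amount decreases.

decreases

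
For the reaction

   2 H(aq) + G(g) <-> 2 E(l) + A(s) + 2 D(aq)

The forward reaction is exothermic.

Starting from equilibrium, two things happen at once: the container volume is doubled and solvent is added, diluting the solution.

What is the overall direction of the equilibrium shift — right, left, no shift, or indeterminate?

left

Gas moles: reactants 1, products 0 (Δn_gas = -1). Expansion shifts the system toward the side with more moles of gas — to the left.
Dilution scales every aqueous concentration by the same factor. Δn_aq = 2 − 2 = 0, so Q is unchanged — no shift.
Only the nonzero effect(s) matter; the net shift is to the left.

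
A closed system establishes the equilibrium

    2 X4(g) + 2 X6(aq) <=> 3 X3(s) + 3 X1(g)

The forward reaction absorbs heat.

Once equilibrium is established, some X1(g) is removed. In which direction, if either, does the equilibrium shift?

Removing X1 (g), a product, drives the reaction to the right.

right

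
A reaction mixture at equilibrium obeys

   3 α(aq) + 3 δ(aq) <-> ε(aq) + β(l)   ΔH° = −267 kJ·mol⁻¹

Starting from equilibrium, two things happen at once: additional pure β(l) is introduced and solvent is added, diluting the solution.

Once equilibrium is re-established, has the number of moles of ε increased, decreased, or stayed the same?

β is a pure liquid; its activity is 1 regardless of amount, so Q is unaffected — no shift from this change.
Dilution lowers every aqueous concentration by the same factor. Δn_aq = 1 − 6 = -5, so the system shifts toward the side with more dissolved moles — to the left.
The net shift is to the left. ε is a product, so its amount decreases.

decreases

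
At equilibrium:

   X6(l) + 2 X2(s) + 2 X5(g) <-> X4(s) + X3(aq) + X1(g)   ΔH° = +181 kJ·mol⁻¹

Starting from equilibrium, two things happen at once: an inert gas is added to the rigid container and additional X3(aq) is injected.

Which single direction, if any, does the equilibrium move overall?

At constant volume, adding an inert gas leaves every reacting species' partial pressure unchanged, so Q is unchanged — no shift from this change.
Adding X3 (aq), a product, drives the reaction to the left.
Only the nonzero effect(s) matter; the net shift is to the left.

left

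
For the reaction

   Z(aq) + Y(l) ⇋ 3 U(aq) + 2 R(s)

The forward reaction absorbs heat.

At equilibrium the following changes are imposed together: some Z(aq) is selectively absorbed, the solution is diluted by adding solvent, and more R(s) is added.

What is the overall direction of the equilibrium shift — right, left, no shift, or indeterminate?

Removing Z (aq), a reactant, drives the reaction to the left.
Dilution lowers every aqueous concentration by the same factor. Δn_aq = 3 − 1 = +2, so the system shifts toward the side with more dissolved moles — to the right.
R is a pure solid; its activity is 1 regardless of amount, so Q is unaffected — no shift from this change.
The individual effects push in opposite directions; without quantitative information the net direction cannot be determined.

cannot be determined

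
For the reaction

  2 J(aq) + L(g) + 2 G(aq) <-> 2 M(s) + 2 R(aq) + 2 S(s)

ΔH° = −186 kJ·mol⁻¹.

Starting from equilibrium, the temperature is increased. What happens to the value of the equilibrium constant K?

K depends on temperature via the van 't Hoff relation. The forward reaction is exothermic, so raising T decreases K.

decreases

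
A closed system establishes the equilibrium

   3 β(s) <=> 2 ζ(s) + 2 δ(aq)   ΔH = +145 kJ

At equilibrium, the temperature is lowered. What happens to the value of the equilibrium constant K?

K depends on temperature via the van 't Hoff relation. The forward reaction is endothermic, so lowering T decreases K.

decreases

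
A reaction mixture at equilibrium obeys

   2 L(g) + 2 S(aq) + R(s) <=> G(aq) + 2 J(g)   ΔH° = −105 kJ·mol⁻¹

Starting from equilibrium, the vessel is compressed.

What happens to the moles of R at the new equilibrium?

Gas moles: reactants 2, products 2. Δn_gas = 0, so a volume change leaves Q equal to K — no shift from this change.
No net shift occurs, so the amount of R is unchanged.

unchanged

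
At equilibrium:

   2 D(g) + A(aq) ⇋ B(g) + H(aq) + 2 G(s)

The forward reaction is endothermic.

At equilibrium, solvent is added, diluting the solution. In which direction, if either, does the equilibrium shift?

no shift

Dilution scales every aqueous concentration by the same factor. Δn_aq = 1 − 1 = 0, so Q is unchanged — no shift.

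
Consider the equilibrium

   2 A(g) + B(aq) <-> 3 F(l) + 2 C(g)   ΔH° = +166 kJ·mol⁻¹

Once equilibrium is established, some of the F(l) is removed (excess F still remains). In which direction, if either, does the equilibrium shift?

F is a pure liquid; its activity is 1 regardless of amount, so Q is unaffected — no shift from this change.

no shift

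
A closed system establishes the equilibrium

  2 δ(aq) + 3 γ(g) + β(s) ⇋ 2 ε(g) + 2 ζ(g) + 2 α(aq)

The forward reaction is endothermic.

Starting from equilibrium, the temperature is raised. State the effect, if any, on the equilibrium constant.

increases

K depends on temperature via the van 't Hoff relation. The forward reaction is endothermic, so raising T increases K.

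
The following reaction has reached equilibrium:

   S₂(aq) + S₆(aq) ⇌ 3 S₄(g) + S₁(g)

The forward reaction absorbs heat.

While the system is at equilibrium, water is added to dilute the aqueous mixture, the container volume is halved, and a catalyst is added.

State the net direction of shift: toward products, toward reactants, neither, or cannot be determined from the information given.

left

Dilution lowers every aqueous concentration by the same factor. Δn_aq = 0 − 2 = -2, so the system shifts toward the side with more dissolved moles — to the left.
Gas moles: reactants 0, products 4 (Δn_gas = +4). Compression shifts the system toward the side with fewer moles of gas — to the left.
A catalyst speeds both forward and reverse rates equally; it changes neither Q nor K — no shift from this change.
Only the nonzero effect(s) matter; the net shift is to the left.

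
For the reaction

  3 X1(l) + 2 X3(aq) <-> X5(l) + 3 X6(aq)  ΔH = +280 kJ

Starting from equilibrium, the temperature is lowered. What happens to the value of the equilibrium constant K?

K depends on temperature via the van 't Hoff relation. The forward reaction is endothermic, so lowering T decreases K.

decreases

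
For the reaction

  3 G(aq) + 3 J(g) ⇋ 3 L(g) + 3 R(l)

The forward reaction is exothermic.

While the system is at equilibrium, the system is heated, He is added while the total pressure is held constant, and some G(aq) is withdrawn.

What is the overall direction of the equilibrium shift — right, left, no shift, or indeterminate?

left

The forward reaction is exothermic. Raising T favours the endothermic direction — shift to the left.
Adding inert gas at constant total pressure expands the volume, scaling every reacting partial pressure by the same factor. Δn_gas = 3 − 3 = 0, so Q is unchanged — no shift.
Removing G (aq), a reactant, drives the reaction to the left.
Only the nonzero effect(s) matter; the net shift is to the left.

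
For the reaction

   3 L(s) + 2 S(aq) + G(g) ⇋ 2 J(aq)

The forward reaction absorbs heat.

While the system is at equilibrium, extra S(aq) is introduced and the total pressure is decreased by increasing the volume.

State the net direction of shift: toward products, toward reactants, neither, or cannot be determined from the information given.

Adding S (aq), a reactant, drives the reaction to the right.
Gas moles: reactants 1, products 0 (Δn_gas = -1). Expansion shifts the system toward the side with more moles of gas — to the left.
The individual effects push in opposite directions; without quantitative information the net direction cannot be determined.

cannot be determined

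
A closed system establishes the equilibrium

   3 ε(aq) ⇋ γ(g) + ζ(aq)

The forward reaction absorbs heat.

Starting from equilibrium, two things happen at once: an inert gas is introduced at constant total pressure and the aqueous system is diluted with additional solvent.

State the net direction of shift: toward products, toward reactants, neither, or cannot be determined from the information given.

Adding inert gas at constant total pressure expands the volume and lowers every reacting partial pressure. With Δn_gas = 1 − 0 = +1, Q moves away from K toward the side with fewer gas moles, so the system shifts toward the side with more gas moles — to the right.
Dilution lowers every aqueous concentration by the same factor. Δn_aq = 1 − 3 = -2, so the system shifts toward the side with more dissolved moles — to the left.
The individual effects push in opposite directions; without quantitative information the net direction cannot be determined.

cannot be determined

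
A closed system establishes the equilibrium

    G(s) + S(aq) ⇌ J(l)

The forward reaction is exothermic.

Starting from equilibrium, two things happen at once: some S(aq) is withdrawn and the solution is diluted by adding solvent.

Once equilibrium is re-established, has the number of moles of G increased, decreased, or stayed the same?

Removing S (aq), a reactant, drives the reaction to the left.
Dilution lowers every aqueous concentration by the same factor. Δn_aq = 0 − 1 = -1, so the system shifts toward the side with more dissolved moles — to the left.
The net shift is to the left. G is a reactant, so its amount increases.

increases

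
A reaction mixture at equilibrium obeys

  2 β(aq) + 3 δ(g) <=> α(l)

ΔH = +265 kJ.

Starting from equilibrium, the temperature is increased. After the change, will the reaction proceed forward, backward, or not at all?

right

The forward reaction is endothermic. Raising T favours the endothermic direction — shift to the right.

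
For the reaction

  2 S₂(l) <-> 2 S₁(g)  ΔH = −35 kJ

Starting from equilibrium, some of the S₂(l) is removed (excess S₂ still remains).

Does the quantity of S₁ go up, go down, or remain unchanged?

unchanged

S₂ is a pure liquid; its activity is 1 regardless of amount, so Q is unaffected — no shift from this change.
No net shift occurs, so the amount of S₁ is unchanged.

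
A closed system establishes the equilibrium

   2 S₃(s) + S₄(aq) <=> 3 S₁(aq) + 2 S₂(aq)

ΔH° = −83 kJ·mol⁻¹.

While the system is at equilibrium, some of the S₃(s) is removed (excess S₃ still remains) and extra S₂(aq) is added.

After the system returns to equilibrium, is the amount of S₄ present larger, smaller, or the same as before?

increases

S₃ is a pure solid; its activity is 1 regardless of amount, so Q is unaffected — no shift from this change.
Adding S₂ (aq), a product, drives the reaction to the left.
The net shift is to the left. S₄ is a reactant, so its amount increases.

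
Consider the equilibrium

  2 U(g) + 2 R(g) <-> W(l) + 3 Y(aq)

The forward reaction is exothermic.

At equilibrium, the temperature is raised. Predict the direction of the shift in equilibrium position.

The forward reaction is exothermic. Raising T favours the endothermic direction — shift to the left.

left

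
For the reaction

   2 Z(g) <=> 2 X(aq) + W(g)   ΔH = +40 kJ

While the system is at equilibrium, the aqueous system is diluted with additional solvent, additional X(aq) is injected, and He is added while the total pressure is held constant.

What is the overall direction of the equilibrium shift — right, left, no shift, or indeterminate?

Dilution lowers every aqueous concentration by the same factor. Δn_aq = 2 − 0 = +2, so the system shifts toward the side with more dissolved moles — to the right.
Adding X (aq), a product, drives the reaction to the left.
Adding inert gas at constant total pressure expands the volume and lowers every reacting partial pressure. With Δn_gas = 1 − 2 = -1, Q moves away from K toward the side with fewer gas moles, so the system shifts toward the side with more gas moles — to the left.
The individual effects push in opposite directions; without quantitative information the net direction cannot be determined.

cannot be determined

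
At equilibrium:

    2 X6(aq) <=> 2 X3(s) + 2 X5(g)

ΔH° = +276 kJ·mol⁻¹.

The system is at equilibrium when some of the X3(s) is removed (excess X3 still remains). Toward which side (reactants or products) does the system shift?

no shift

X3 is a pure solid; its activity is 1 regardless of amount, so Q is unaffected — no shift from this change.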